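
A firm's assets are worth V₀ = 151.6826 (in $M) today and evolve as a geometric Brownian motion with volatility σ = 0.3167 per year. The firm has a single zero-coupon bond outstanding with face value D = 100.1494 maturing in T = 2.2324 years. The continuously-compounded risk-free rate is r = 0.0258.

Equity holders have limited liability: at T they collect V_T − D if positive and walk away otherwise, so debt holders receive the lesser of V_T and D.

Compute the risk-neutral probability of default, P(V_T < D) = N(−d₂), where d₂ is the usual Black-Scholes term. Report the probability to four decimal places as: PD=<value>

d₁ = [ln(V₀/D) + (r + σ²/2)T] / (σ√T)
   = [ln(151.6826/100.1494) + (0.0258 + 0.5·0.3167²)·2.2324] / (0.3167·√2.2324)
   = [0.415127 + 0.169550] / 0.473188 = 1.235611
d₂ = d₁ − σ√T = 1.235611 − 0.473188 = 0.762422
risk-neutral PD = N(−d₂) = N(-0.762422) = 0.222904

PD=0.2229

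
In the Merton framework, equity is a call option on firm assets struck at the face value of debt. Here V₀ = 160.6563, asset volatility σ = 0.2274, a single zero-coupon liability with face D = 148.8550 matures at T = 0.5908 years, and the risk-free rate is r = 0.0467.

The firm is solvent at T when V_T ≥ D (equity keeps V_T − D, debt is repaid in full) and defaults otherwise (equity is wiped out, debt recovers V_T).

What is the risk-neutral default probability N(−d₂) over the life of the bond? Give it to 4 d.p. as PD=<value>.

d₁ = [ln(V₀/D) + (r + σ²/2)T] / (σ√T)
   = [ln(160.6563/148.8550) + (0.0467 + 0.5·0.2274²)·0.5908] / (0.2274·√0.5908)
   = [0.076295 + 0.042866] / 0.174788 = 0.681744
d₂ = d₁ − σ√T = 0.681744 − 0.174788 = 0.506956
risk-neutral PD = N(−d₂) = N(-0.506956) = 0.306093

PD=0.3061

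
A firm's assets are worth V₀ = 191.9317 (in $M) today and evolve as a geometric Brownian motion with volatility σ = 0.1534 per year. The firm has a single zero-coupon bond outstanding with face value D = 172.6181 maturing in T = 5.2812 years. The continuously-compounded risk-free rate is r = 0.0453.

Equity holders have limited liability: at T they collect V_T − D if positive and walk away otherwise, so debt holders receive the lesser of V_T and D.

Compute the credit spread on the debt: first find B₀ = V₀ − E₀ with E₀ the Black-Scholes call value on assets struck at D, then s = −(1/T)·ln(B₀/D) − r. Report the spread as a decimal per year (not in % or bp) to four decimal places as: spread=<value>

d₁ = [ln(V₀/D) + (r + σ²/2)T] / (σ√T)
   = [ln(191.9317/172.6181) + (0.0453 + 0.5·0.1534²)·5.2812] / (0.1534·√5.2812)
   = [0.106058 + 0.301376] / 0.352526 = 1.155754
d₂ = d₁ − σ√T = 1.155754 − 0.352526 = 0.803227
N(d₁) = 0.876109,  N(d₂) = 0.789078,  e^(−rT) = 0.787227
E₀ = V₀·N(d₁) − D·e^(−rT)·N(d₂)
   = 191.9317·0.876109 − 172.6181·0.787227·0.789078 = 60.925509
B₀ = V₀ − E₀ = 191.9317 − 60.925509 = 131.006191
spread = −(1/T)·ln(B₀/D) − r = −(1/5.2812)·ln(131.006191/172.6181) − 0.0453 = 0.00693000

spread=0.0069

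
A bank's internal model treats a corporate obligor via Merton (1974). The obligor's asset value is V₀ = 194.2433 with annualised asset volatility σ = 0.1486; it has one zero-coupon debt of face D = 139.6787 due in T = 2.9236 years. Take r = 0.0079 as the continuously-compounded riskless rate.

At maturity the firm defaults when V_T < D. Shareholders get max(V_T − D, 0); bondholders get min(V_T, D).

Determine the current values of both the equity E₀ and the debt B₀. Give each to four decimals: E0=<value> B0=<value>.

E0=59.2998 B0=134.9435

d₁ = [ln(V₀/D) + (r + σ²/2)T] / (σ√T)
   = [ln(194.2433/139.6787) + (0.0079 + 0.5·0.1486²)·2.9236] / (0.1486·√2.9236)
   = [0.329767 + 0.055376] / 0.254084 = 1.515806
d₂ = d₁ − σ√T = 1.515806 − 0.254084 = 1.261722
N(d₁) = 0.935216,  N(d₂) = 0.896476,  e^(−rT) = 0.977168
E₀ = V₀·N(d₁) − D·e^(−rT)·N(d₂)
   = 194.2433·0.935216 − 139.6787·0.977168·0.896476 = 59.299824
B₀ = V₀ − E₀ = 194.2433 − 59.299824 = 134.943476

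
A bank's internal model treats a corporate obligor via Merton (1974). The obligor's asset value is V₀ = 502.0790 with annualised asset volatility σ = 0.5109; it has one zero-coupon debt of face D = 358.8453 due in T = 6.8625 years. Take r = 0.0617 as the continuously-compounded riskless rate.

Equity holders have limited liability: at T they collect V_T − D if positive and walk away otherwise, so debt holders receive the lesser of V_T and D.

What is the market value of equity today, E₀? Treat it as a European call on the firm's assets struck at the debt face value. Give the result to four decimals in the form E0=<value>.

d₁ = [ln(V₀/D) + (r + σ²/2)T] / (σ√T)
   = [ln(502.0790/358.8453) + (0.0617 + 0.5·0.5109²)·6.8625] / (0.5109·√6.8625)
   = [0.335866 + 1.319037] / 1.338373 = 1.236504
d₂ = d₁ − σ√T = 1.236504 − 1.338373 = -0.101869
N(d₁) = 0.891864,  N(d₂) = 0.459430,  e^(−rT) = 0.654806
E₀ = V₀·N(d₁) − D·e^(−rT)·N(d₂)
   = 502.0790·0.891864 − 358.8453·0.654806·0.459430 = 339.832132

E0=339.8321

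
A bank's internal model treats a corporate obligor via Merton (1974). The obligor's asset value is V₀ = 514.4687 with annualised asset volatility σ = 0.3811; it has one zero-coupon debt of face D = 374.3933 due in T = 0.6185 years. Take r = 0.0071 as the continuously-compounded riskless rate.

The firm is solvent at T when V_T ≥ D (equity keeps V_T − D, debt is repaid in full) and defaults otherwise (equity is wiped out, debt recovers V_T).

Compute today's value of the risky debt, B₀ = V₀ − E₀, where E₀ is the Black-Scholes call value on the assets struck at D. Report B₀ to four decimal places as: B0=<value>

B0=363.3627

d₁ = [ln(V₀/D) + (r + σ²/2)T] / (σ√T)
   = [ln(514.4687/374.3933) + (0.0071 + 0.5·0.3811²)·0.6185] / (0.3811·√0.6185)
   = [0.317828 + 0.049306] / 0.299715 = 1.224942
d₂ = d₁ − σ√T = 1.224942 − 0.299715 = 0.925227
N(d₁) = 0.889702,  N(d₂) = 0.822576,  e^(−rT) = 0.995618
E₀ = V₀·N(d₁) − D·e^(−rT)·N(d₂)
   = 514.4687·0.889702 − 374.3933·0.995618·0.822576 = 151.106029
B₀ = V₀ − E₀ = 514.4687 − 151.106029 = 363.362671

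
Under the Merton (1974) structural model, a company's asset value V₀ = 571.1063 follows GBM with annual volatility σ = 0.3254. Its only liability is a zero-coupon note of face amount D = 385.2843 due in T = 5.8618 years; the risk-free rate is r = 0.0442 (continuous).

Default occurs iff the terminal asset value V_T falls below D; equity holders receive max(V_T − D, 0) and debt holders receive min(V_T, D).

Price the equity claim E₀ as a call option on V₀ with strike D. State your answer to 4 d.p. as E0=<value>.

d₁ = [ln(V₀/D) + (r + σ²/2)T] / (σ√T)
   = [ln(571.1063/385.2843) + (0.0442 + 0.5·0.3254²)·5.8618] / (0.3254·√5.8618)
   = [0.393594 + 0.569430] / 0.787831 = 1.222374
d₂ = d₁ − σ√T = 1.222374 − 0.787831 = 0.434543
N(d₁) = 0.889217,  N(d₂) = 0.668053,  e^(−rT) = 0.771752
E₀ = V₀·N(d₁) − D·e^(−rT)·N(d₂)
   = 571.1063·0.889217 − 385.2843·0.771752·0.668053 = 309.195793

E0=309.1958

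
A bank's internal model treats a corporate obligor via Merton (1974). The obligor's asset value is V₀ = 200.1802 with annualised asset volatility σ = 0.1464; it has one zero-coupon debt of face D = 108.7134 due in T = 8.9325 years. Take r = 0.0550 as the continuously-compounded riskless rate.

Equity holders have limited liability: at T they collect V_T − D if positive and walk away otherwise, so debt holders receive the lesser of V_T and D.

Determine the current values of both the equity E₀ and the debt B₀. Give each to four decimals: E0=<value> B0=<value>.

E0=133.7590 B0=66.4212

d₁ = [ln(V₀/D) + (r + σ²/2)T] / (σ√T)
   = [ln(200.1802/108.7134) + (0.0550 + 0.5·0.1464²)·8.9325] / (0.1464·√8.9325)
   = [0.610503 + 0.587012] / 0.437550 = 2.736866
d₂ = d₁ − σ√T = 2.736866 − 0.437550 = 2.299316
N(d₁) = 0.996899,  N(d₂) = 0.989256,  e^(−rT) = 0.611838
E₀ = V₀·N(d₁) − D·e^(−rT)·N(d₂)
   = 200.1802·0.996899 − 108.7134·0.611838·0.989256 = 133.758964
B₀ = V₀ − E₀ = 200.1802 − 133.758964 = 66.421236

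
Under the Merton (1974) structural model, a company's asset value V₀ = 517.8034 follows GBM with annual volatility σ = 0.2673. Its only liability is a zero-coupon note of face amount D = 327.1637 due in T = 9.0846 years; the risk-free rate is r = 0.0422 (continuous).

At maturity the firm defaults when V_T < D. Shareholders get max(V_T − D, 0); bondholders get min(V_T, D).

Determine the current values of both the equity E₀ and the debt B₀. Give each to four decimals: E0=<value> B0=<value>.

E0=314.6513 B0=203.1521

d₁ = [ln(V₀/D) + (r + σ²/2)T] / (σ√T)
   = [ln(517.8034/327.1637) + (0.0422 + 0.5·0.2673²)·9.0846] / (0.2673·√9.0846)
   = [0.459135 + 0.707914] / 0.805660 = 1.448563
d₂ = d₁ − σ√T = 1.448563 − 0.805660 = 0.642903
N(d₁) = 0.926270,  N(d₂) = 0.739856,  e^(−rT) = 0.681561
E₀ = V₀·N(d₁) − D·e^(−rT)·N(d₂)
   = 517.8034·0.926270 − 327.1637·0.681561·0.739856 = 314.651259
B₀ = V₀ − E₀ = 517.8034 − 314.651259 = 203.152141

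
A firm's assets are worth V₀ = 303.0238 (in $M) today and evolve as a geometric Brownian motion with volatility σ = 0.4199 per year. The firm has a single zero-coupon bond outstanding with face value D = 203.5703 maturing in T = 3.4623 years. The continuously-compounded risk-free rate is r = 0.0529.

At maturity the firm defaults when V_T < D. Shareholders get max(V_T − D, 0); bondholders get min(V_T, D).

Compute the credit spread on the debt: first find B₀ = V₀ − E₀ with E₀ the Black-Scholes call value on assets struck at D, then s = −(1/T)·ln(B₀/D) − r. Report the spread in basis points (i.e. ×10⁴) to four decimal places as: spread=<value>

d₁ = [ln(V₀/D) + (r + σ²/2)T] / (σ√T)
   = [ln(303.0238/203.5703) + (0.0529 + 0.5·0.4199²)·3.4623] / (0.4199·√3.4623)
   = [0.397800 + 0.488385] / 0.781319 = 1.134217
d₂ = d₁ − σ√T = 1.134217 − 0.781319 = 0.352898
N(d₁) = 0.871648,  N(d₂) = 0.637918,  e^(−rT) = 0.832639
E₀ = V₀·N(d₁) − D·e^(−rT)·N(d₂)
   = 303.0238·0.871648 − 203.5703·0.832639·0.637918 = 156.002814
B₀ = V₀ − E₀ = 303.0238 − 156.002814 = 147.020986
spread = −(1/T)·ln(B₀/D) − r = −(1/3.4623)·ln(147.020986/203.5703) − 0.0529 = 0.04109418
in basis points: 0.04109418 × 10⁴ = 410.9418 bp

spread=410.9418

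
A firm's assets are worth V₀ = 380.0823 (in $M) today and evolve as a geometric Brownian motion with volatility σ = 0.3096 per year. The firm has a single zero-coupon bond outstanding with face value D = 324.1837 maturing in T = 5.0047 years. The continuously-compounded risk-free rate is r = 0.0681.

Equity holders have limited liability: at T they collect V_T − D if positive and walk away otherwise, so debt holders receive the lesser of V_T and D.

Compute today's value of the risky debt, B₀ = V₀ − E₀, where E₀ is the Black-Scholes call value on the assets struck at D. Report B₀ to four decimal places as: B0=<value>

B0=203.2717

d₁ = [ln(V₀/D) + (r + σ²/2)T] / (σ√T)
   = [ln(380.0823/324.1837) + (0.0681 + 0.5·0.3096²)·5.0047] / (0.3096·√5.0047)
   = [0.159077 + 0.580676] / 0.692612 = 1.068063
d₂ = d₁ − σ√T = 1.068063 − 0.692612 = 0.375451
N(d₁) = 0.857254,  N(d₂) = 0.646337,  e^(−rT) = 0.711187
E₀ = V₀·N(d₁) − D·e^(−rT)·N(d₂)
   = 380.0823·0.857254 − 324.1837·0.711187·0.646337 = 176.810595
B₀ = V₀ − E₀ = 380.0823 − 176.810595 = 203.271705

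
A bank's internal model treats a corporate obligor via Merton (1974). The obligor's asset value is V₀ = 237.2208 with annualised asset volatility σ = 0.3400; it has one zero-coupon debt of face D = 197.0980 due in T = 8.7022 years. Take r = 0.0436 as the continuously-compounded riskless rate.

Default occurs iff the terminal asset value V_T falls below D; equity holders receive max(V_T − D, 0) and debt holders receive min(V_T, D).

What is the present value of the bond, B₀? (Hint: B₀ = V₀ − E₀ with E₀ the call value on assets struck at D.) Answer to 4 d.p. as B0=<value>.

d₁ = [ln(V₀/D) + (r + σ²/2)T] / (σ√T)
   = [ln(237.2208/197.0980) + (0.0436 + 0.5·0.3400²)·8.7022] / (0.3400·√8.7022)
   = [0.185290 + 0.882403] / 1.002983 = 1.064518
d₂ = d₁ − σ√T = 1.064518 − 1.002983 = 0.061536
N(d₁) = 0.856453,  N(d₂) = 0.524534,  e^(−rT) = 0.684261
E₀ = V₀·N(d₁) − D·e^(−rT)·N(d₂)
   = 237.2208·0.856453 − 197.0980·0.684261·0.524534 = 132.426468
B₀ = V₀ − E₀ = 237.2208 − 132.426468 = 104.794332

B0=104.7943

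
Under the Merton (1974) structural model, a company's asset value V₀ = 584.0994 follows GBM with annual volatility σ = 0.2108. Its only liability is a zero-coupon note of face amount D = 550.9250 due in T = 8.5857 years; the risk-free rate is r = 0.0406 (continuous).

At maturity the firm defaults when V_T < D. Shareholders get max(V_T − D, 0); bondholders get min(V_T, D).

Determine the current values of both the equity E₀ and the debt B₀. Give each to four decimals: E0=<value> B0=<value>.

E0=239.1977 B0=344.9017

d₁ = [ln(V₀/D) + (r + σ²/2)T] / (σ√T)
   = [ln(584.0994/550.9250) + (0.0406 + 0.5·0.2108²)·8.5857] / (0.2108·√8.5857)
   = [0.058472 + 0.539339] / 0.617673 = 0.967845
d₂ = d₁ − σ√T = 0.967845 − 0.617673 = 0.350173
N(d₁) = 0.833439,  N(d₂) = 0.636895,  e^(−rT) = 0.705690
E₀ = V₀·N(d₁) − D·e^(−rT)·N(d₂)
   = 584.0994·0.833439 − 550.9250·0.705690·0.636895 = 239.197743
B₀ = V₀ − E₀ = 584.0994 − 239.197743 = 344.901657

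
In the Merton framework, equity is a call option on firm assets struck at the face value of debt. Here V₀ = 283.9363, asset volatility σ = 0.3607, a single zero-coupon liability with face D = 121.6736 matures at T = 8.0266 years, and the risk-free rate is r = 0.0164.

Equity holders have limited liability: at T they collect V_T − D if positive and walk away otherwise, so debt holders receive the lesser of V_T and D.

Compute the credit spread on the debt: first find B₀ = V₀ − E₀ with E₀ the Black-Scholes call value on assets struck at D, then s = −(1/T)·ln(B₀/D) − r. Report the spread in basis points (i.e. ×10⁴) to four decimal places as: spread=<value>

d₁ = [ln(V₀/D) + (r + σ²/2)T] / (σ√T)
   = [ln(283.9363/121.6736) + (0.0164 + 0.5·0.3607²)·8.0266] / (0.3607·√8.0266)
   = [0.847408 + 0.653785] / 1.021908 = 1.469009
d₂ = d₁ − σ√T = 1.469009 − 1.021908 = 0.447101
N(d₁) = 0.929085,  N(d₂) = 0.672599,  e^(−rT) = 0.876660
E₀ = V₀·N(d₁) − D·e^(−rT)·N(d₂)
   = 283.9363·0.929085 − 121.6736·0.876660·0.672599 = 192.057244
B₀ = V₀ − E₀ = 283.9363 − 192.057244 = 91.879056
spread = −(1/T)·ln(B₀/D) − r = −(1/8.0266)·ln(91.879056/121.6736) − 0.0164 = 0.01859227
in basis points: 0.01859227 × 10⁴ = 185.9227 bp

spread=185.9227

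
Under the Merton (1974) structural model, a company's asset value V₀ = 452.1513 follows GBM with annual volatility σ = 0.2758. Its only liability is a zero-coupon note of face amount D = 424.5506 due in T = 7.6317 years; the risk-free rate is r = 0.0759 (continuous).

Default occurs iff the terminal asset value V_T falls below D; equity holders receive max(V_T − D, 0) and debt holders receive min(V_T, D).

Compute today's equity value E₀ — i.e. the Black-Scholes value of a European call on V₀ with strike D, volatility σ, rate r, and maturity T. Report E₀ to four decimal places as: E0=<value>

E0=240.9159

d₁ = [ln(V₀/D) + (r + σ²/2)T] / (σ√T)
   = [ln(452.1513/424.5506) + (0.0759 + 0.5·0.2758²)·7.6317] / (0.2758·√7.6317)
   = [0.062986 + 0.869501] / 0.761912 = 1.223877
d₂ = d₁ − σ√T = 1.223877 − 0.761912 = 0.461965
N(d₁) = 0.889501,  N(d₂) = 0.677947,  e^(−rT) = 0.560321
E₀ = V₀·N(d₁) − D·e^(−rT)·N(d₂)
   = 452.1513·0.889501 − 424.5506·0.560321·0.677947 = 240.915887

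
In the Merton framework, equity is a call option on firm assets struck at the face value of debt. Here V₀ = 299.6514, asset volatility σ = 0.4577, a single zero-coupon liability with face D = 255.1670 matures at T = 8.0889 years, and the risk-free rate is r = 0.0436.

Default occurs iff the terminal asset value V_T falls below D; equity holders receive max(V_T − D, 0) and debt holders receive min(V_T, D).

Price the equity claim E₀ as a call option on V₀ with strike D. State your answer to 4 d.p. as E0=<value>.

d₁ = [ln(V₀/D) + (r + σ²/2)T] / (σ√T)
   = [ln(299.6514/255.1670) + (0.0436 + 0.5·0.4577²)·8.0889] / (0.4577·√8.0889)
   = [0.160702 + 1.199945] / 1.301744 = 1.045249
d₂ = d₁ − σ√T = 1.045249 − 1.301744 = -0.256495
N(d₁) = 0.852046,  N(d₂) = 0.398784,  e^(−rT) = 0.702805
E₀ = V₀·N(d₁) − D·e^(−rT)·N(d₂)
   = 299.6514·0.852046 − 255.1670·0.702805·0.398784 = 183.801774

E0=183.8018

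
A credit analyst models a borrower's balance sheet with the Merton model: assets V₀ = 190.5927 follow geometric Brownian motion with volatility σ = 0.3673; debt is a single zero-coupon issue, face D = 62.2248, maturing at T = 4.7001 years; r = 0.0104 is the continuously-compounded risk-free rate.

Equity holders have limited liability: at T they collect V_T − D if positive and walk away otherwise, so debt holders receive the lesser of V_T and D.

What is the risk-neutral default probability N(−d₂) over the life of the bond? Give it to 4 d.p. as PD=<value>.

d₁ = [ln(V₀/D) + (r + σ²/2)T] / (σ√T)
   = [ln(190.5927/62.2248) + (0.0104 + 0.5·0.3673²)·4.7001] / (0.3673·√4.7001)
   = [1.119385 + 0.365925] / 0.796296 = 1.865274
d₂ = d₁ − σ√T = 1.865274 − 0.796296 = 1.068978
risk-neutral PD = N(−d₂) = N(-1.068978) = 0.142540

PD=0.1425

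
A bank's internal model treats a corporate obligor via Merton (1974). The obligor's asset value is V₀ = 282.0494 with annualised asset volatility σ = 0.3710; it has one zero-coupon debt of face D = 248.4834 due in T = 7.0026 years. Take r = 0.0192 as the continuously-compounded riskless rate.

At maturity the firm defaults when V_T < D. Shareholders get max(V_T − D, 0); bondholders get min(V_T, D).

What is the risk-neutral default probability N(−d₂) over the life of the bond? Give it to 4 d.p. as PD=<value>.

d₁ = [ln(V₀/D) + (r + σ²/2)T] / (σ√T)
   = [ln(282.0494/248.4834) + (0.0192 + 0.5·0.3710²)·7.0026] / (0.3710·√7.0026)
   = [0.126706 + 0.616372] / 0.981756 = 0.756887
d₂ = d₁ − σ√T = 0.756887 − 0.981756 = -0.224869
risk-neutral PD = N(−d₂) = N(0.224869) = 0.588959

PD=0.5890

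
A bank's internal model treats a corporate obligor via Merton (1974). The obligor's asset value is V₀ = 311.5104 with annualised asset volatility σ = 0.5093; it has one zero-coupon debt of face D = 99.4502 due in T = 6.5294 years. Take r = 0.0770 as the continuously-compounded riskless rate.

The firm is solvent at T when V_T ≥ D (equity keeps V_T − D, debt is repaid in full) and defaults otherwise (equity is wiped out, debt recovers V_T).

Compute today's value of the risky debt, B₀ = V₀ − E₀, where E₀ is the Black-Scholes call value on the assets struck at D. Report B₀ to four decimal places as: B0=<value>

B0=52.5707

d₁ = [ln(V₀/D) + (r + σ²/2)T] / (σ√T)
   = [ln(311.5104/99.4502) + (0.0770 + 0.5·0.5093²)·6.5294] / (0.5093·√6.5294)
   = [1.141776 + 1.349583] / 1.301399 = 1.914370
d₂ = d₁ − σ√T = 1.914370 − 1.301399 = 0.612972
N(d₁) = 0.972214,  N(d₂) = 0.730052,  e^(−rT) = 0.604857
E₀ = V₀·N(d₁) − D·e^(−rT)·N(d₂)
   = 311.5104·0.972214 − 99.4502·0.604857·0.730052 = 258.939707
B₀ = V₀ − E₀ = 311.5104 − 258.939707 = 52.570693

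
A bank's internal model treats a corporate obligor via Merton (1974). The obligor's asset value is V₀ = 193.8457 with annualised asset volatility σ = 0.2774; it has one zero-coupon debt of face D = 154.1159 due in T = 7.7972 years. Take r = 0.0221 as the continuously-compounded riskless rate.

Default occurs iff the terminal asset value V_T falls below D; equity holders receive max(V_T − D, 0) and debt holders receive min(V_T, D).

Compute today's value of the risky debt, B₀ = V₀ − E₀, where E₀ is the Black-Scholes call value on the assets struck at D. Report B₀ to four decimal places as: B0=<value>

d₁ = [ln(V₀/D) + (r + σ²/2)T] / (σ√T)
   = [ln(193.8457/154.1159) + (0.0221 + 0.5·0.2774²)·7.7972] / (0.2774·√7.7972)
   = [0.229358 + 0.472318] / 0.774597 = 0.905859
d₂ = d₁ − σ√T = 0.905859 − 0.774597 = 0.131262
N(d₁) = 0.817495,  N(d₂) = 0.552216,  e^(−rT) = 0.841711
E₀ = V₀·N(d₁) − D·e^(−rT)·N(d₂)
   = 193.8457·0.817495 − 154.1159·0.841711·0.552216 = 86.833776
B₀ = V₀ − E₀ = 193.8457 − 86.833776 = 107.011924

B0=107.0119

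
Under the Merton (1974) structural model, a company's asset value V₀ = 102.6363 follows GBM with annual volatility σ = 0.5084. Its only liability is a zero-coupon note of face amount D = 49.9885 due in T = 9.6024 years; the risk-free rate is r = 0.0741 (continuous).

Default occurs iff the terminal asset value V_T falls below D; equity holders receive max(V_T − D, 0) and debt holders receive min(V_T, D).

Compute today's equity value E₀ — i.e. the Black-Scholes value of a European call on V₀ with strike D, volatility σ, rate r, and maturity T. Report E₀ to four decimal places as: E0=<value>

E0=84.5765

d₁ = [ln(V₀/D) + (r + σ²/2)T] / (σ√T)
   = [ln(102.6363/49.9885) + (0.0741 + 0.5·0.5084²)·9.6024] / (0.5084·√9.6024)
   = [0.719399 + 1.952507] / 1.575417 = 1.695999
d₂ = d₁ − σ√T = 1.695999 − 1.575417 = 0.120582
N(d₁) = 0.955057,  N(d₂) = 0.547989,  e^(−rT) = 0.490889
E₀ = V₀·N(d₁) − D·e^(−rT)·N(d₂)
   = 102.6363·0.955057 − 49.9885·0.490889·0.547989 = 84.576525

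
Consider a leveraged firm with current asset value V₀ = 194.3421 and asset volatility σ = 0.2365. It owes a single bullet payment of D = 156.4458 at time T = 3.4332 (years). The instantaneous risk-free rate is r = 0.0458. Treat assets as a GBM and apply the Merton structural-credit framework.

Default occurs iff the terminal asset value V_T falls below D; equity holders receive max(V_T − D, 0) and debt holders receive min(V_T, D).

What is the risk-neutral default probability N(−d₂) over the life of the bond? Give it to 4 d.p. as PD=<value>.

PD=0.2628

d₁ = [ln(V₀/D) + (r + σ²/2)T] / (σ√T)
   = [ln(194.3421/156.4458) + (0.0458 + 0.5·0.2365²)·3.4332] / (0.2365·√3.4332)
   = [0.216910 + 0.253254] / 0.438208 = 1.072924
d₂ = d₁ − σ√T = 1.072924 − 0.438208 = 0.634715
risk-neutral PD = N(−d₂) = N(-0.634715) = 0.262807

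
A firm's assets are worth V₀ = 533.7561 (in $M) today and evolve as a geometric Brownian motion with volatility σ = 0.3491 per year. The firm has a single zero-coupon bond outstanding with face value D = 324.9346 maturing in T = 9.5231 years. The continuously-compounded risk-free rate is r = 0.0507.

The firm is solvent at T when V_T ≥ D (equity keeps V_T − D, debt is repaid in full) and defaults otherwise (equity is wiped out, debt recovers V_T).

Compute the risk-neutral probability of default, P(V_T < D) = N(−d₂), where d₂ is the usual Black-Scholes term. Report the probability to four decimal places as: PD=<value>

d₁ = [ln(V₀/D) + (r + σ²/2)T] / (σ√T)
   = [ln(533.7561/324.9346) + (0.0507 + 0.5·0.3491²)·9.5231] / (0.3491·√9.5231)
   = [0.496315 + 1.063115] / 1.077306 = 1.447528
d₂ = d₁ − σ√T = 1.447528 − 1.077306 = 0.370222
risk-neutral PD = N(−d₂) = N(-0.370222) = 0.355609

PD=0.3556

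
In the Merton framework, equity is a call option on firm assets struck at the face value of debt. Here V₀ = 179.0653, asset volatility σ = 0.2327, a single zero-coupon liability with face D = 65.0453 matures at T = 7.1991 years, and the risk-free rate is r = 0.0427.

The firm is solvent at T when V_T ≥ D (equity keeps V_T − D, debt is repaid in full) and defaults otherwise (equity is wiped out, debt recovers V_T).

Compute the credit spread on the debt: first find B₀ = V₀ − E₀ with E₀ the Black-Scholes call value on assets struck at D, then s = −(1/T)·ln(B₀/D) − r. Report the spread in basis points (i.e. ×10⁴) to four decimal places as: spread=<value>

spread=10.0725

d₁ = [ln(V₀/D) + (r + σ²/2)T] / (σ√T)
   = [ln(179.0653/65.0453) + (0.0427 + 0.5·0.2327²)·7.1991] / (0.2327·√7.1991)
   = [1.012667 + 0.502315] / 0.624361 = 2.426452
d₂ = d₁ − σ√T = 2.426452 − 0.624361 = 1.802092
N(d₁) = 0.992376,  N(d₂) = 0.964235,  e^(−rT) = 0.735355
E₀ = V₀·N(d₁) − D·e^(−rT)·N(d₂)
   = 179.0653·0.992376 − 65.0453·0.735355·0.964235 = 131.579484
B₀ = V₀ − E₀ = 179.0653 − 131.579484 = 47.485816
spread = −(1/T)·ln(B₀/D) − r = −(1/7.1991)·ln(47.485816/65.0453) − 0.0427 = 0.00100725
in basis points: 0.00100725 × 10⁴ = 10.0725 bp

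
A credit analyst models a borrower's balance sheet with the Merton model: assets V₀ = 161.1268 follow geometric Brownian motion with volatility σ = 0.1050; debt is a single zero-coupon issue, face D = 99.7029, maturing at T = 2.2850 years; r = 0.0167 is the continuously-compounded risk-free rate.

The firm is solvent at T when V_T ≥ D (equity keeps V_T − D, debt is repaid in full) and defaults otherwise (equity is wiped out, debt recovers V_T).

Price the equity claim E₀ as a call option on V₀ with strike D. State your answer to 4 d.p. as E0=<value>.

E0=65.1597

d₁ = [ln(V₀/D) + (r + σ²/2)T] / (σ√T)
   = [ln(161.1268/99.7029) + (0.0167 + 0.5·0.1050²)·2.2850] / (0.1050·√2.2850)
   = [0.479997 + 0.050756] / 0.158720 = 3.343949
d₂ = d₁ − σ√T = 3.343949 − 0.158720 = 3.185228
N(d₁) = 0.999587,  N(d₂) = 0.999277,  e^(−rT) = 0.962559
E₀ = V₀·N(d₁) − D·e^(−rT)·N(d₂)
   = 161.1268·0.999587 − 99.7029·0.962559·0.999277 = 65.159700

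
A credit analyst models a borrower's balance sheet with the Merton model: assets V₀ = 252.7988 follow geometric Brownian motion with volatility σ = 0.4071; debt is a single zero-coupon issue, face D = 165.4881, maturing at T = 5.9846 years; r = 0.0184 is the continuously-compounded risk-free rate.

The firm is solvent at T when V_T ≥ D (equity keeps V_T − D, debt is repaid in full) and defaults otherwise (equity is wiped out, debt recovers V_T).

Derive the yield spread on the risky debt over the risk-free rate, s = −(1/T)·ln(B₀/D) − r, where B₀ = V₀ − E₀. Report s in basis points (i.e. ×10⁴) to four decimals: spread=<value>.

d₁ = [ln(V₀/D) + (r + σ²/2)T] / (σ√T)
   = [ln(252.7988/165.4881) + (0.0184 + 0.5·0.4071²)·5.9846] / (0.4071·√5.9846)
   = [0.423695 + 0.606032] / 0.995907 = 1.033959
d₂ = d₁ − σ√T = 1.033959 − 0.995907 = 0.038052
N(d₁) = 0.849422,  N(d₂) = 0.515177,  e^(−rT) = 0.895730
E₀ = V₀·N(d₁) − D·e^(−rT)·N(d₂)
   = 252.7988·0.849422 − 165.4881·0.895730·0.515177 = 138.366922
B₀ = V₀ − E₀ = 252.7988 − 138.366922 = 114.431878
spread = −(1/T)·ln(B₀/D) − r = −(1/5.9846)·ln(114.431878/165.4881) − 0.0184 = 0.04324482
in basis points: 0.04324482 × 10⁴ = 432.4482 bp

spread=432.4482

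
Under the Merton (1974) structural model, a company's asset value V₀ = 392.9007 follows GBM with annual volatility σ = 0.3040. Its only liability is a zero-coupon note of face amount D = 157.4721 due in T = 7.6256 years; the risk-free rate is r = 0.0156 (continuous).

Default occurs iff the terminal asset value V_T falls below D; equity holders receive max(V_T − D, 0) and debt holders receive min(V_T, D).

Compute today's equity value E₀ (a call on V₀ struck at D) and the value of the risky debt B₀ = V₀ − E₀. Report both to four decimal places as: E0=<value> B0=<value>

d₁ = [ln(V₀/D) + (r + σ²/2)T] / (σ√T)
   = [ln(392.9007/157.4721) + (0.0156 + 0.5·0.3040²)·7.6256] / (0.3040·√7.6256)
   = [0.914309 + 0.471323] / 0.839480 = 1.650582
d₂ = d₁ − σ√T = 1.650582 − 0.839480 = 0.811102
N(d₁) = 0.950588,  N(d₂) = 0.791346,  e^(−rT) = 0.887844
E₀ = V₀·N(d₁) − D·e^(−rT)·N(d₂)
   = 392.9007·0.950588 − 157.4721·0.887844·0.791346 = 262.848063
B₀ = V₀ − E₀ = 392.9007 − 262.848063 = 130.052637

E0=262.8481 B0=130.0526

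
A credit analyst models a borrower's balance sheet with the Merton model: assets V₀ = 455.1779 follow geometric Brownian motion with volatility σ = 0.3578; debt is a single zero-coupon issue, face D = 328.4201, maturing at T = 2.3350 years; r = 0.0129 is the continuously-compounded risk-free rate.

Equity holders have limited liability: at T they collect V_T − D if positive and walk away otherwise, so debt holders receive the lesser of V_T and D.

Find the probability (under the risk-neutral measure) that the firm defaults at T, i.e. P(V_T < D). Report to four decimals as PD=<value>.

PD=0.3525

d₁ = [ln(V₀/D) + (r + σ²/2)T] / (σ√T)
   = [ln(455.1779/328.4201) + (0.0129 + 0.5·0.3578²)·2.3350] / (0.3578·√2.3350)
   = [0.326395 + 0.179586] / 0.546744 = 0.925444
d₂ = d₁ − σ√T = 0.925444 − 0.546744 = 0.378700
risk-neutral PD = N(−d₂) = N(-0.378700) = 0.352455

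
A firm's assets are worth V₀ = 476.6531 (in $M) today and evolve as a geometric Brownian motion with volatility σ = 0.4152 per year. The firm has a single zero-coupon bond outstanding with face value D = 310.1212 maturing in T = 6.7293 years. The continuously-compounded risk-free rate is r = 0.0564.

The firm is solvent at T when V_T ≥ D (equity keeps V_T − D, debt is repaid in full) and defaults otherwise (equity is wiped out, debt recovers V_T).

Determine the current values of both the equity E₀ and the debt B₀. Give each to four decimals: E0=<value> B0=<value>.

d₁ = [ln(V₀/D) + (r + σ²/2)T] / (σ√T)
   = [ln(476.6531/310.1212) + (0.0564 + 0.5·0.4152²)·6.7293] / (0.4152·√6.7293)
   = [0.429826 + 0.959568] / 1.077066 = 1.289980
d₂ = d₁ − σ√T = 1.289980 − 1.077066 = 0.212914
N(d₁) = 0.901471,  N(d₂) = 0.584303,  e^(−rT) = 0.684181
E₀ = V₀·N(d₁) − D·e^(−rT)·N(d₂)
   = 476.6531·0.901471 − 310.1212·0.684181·0.584303 = 305.712163
B₀ = V₀ − E₀ = 476.6531 − 305.712163 = 170.940937

E0=305.7122 B0=170.9409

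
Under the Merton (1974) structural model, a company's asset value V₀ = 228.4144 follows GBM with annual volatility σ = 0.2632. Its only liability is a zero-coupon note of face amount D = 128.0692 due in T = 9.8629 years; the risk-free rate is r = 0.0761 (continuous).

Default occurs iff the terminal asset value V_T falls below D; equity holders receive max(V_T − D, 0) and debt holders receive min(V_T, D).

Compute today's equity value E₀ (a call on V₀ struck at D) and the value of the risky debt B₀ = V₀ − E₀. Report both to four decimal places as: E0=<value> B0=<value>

E0=170.0333 B0=58.3811

d₁ = [ln(V₀/D) + (r + σ²/2)T] / (σ√T)
   = [ln(228.4144/128.0692) + (0.0761 + 0.5·0.2632²)·9.8629] / (0.2632·√9.8629)
   = [0.578591 + 1.092189] / 0.826586 = 2.021301
d₂ = d₁ − σ√T = 2.021301 − 0.826586 = 1.194715
N(d₁) = 0.978376,  N(d₂) = 0.883901,  e^(−rT) = 0.472099
E₀ = V₀·N(d₁) − D·e^(−rT)·N(d₂)
   = 228.4144·0.978376 − 128.0692·0.472099·0.883901 = 170.033279
B₀ = V₀ − E₀ = 228.4144 − 170.033279 = 58.381121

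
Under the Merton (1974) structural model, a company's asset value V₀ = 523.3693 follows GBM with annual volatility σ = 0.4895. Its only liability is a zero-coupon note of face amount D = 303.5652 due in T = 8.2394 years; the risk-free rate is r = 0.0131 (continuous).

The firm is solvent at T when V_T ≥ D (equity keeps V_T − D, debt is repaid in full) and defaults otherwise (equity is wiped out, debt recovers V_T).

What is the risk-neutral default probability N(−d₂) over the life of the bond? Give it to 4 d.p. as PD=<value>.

PD=0.5941

d₁ = [ln(V₀/D) + (r + σ²/2)T] / (σ√T)
   = [ln(523.3693/303.5652) + (0.0131 + 0.5·0.4895²)·8.2394] / (0.4895·√8.2394)
   = [0.544691 + 1.095058] / 1.405078 = 1.167016
d₂ = d₁ − σ√T = 1.167016 − 1.405078 = -0.238062
risk-neutral PD = N(−d₂) = N(0.238062) = 0.594083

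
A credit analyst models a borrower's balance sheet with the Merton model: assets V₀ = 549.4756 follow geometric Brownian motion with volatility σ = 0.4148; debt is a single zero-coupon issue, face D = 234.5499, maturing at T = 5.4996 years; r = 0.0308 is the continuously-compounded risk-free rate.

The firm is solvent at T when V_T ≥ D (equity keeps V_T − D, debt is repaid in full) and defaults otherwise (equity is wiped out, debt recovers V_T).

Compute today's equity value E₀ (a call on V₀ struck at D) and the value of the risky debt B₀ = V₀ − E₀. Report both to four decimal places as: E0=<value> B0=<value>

d₁ = [ln(V₀/D) + (r + σ²/2)T] / (σ√T)
   = [ln(549.4756/234.5499) + (0.0308 + 0.5·0.4148²)·5.4996] / (0.4148·√5.4996)
   = [0.851296 + 0.642516] / 0.972757 = 1.535648
d₂ = d₁ − σ√T = 1.535648 − 0.972757 = 0.562891
N(d₁) = 0.937688,  N(d₂) = 0.713245,  e^(−rT) = 0.844182
E₀ = V₀·N(d₁) − D·e^(−rT)·N(d₂)
   = 549.4756·0.937688 − 234.5499·0.844182·0.713245 = 374.011939
B₀ = V₀ − E₀ = 549.4756 − 374.011939 = 175.463661

E0=374.0119 B0=175.4637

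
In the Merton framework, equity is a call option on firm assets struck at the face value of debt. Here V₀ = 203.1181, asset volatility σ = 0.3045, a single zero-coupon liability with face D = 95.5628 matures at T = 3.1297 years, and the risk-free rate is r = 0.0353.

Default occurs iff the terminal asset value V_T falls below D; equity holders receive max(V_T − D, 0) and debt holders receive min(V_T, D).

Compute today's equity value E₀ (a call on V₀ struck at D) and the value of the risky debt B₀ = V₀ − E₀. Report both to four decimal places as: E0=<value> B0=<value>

d₁ = [ln(V₀/D) + (r + σ²/2)T] / (σ√T)
   = [ln(203.1181/95.5628) + (0.0353 + 0.5·0.3045²)·3.1297] / (0.3045·√3.1297)
   = [0.754004 + 0.255572] / 0.538690 = 1.874132
d₂ = d₁ − σ√T = 1.874132 − 0.538690 = 1.335443
N(d₁) = 0.969544,  N(d₂) = 0.909134,  e^(−rT) = 0.895406
E₀ = V₀·N(d₁) − D·e^(−rT)·N(d₂)
   = 203.1181·0.969544 − 95.5628·0.895406·0.909134 = 119.139597
B₀ = V₀ − E₀ = 203.1181 − 119.139597 = 83.978503

E0=119.1396 B0=83.9785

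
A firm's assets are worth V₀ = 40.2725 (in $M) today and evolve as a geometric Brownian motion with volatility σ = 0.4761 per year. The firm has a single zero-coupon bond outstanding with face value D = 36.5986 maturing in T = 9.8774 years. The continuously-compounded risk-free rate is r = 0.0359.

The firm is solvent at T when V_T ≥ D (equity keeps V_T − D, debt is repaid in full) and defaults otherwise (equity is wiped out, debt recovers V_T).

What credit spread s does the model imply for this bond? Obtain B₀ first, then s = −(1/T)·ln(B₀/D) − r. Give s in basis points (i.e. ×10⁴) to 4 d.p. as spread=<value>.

spread=590.5120

d₁ = [ln(V₀/D) + (r + σ²/2)T] / (σ√T)
   = [ln(40.2725/36.5986) + (0.0359 + 0.5·0.4761²)·9.8774] / (0.4761·√9.8774)
   = [0.095659 + 1.474060] / 1.496303 = 1.049065
d₂ = d₁ − σ√T = 1.049065 − 1.496303 = -0.447238
N(d₁) = 0.852926,  N(d₂) = 0.327352,  e^(−rT) = 0.701455
E₀ = V₀·N(d₁) − D·e^(−rT)·N(d₂)
   = 40.2725·0.852926 − 36.5986·0.701455·0.327352 = 25.945599
B₀ = V₀ − E₀ = 40.2725 − 25.945599 = 14.326901
spread = −(1/T)·ln(B₀/D) − r = −(1/9.8774)·ln(14.326901/36.5986) − 0.0359 = 0.05905120
in basis points: 0.05905120 × 10⁴ = 590.5120 bp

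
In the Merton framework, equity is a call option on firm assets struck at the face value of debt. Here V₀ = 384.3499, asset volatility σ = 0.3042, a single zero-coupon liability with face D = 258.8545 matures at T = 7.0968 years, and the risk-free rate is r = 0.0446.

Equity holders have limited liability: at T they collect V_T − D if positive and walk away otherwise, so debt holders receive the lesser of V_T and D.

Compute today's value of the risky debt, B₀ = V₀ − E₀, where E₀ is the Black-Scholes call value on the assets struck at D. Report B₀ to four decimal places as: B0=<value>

B0=166.9322

d₁ = [ln(V₀/D) + (r + σ²/2)T] / (σ√T)
   = [ln(384.3499/258.8545) + (0.0446 + 0.5·0.3042²)·7.0968] / (0.3042·√7.0968)
   = [0.395287 + 0.644878] / 0.810383 = 1.283547
d₂ = d₁ − σ√T = 1.283547 − 0.810383 = 0.473164
N(d₁) = 0.900350,  N(d₂) = 0.681952,  e^(−rT) = 0.728682
E₀ = V₀·N(d₁) − D·e^(−rT)·N(d₂)
   = 384.3499·0.900350 − 258.8545·0.728682·0.681952 = 217.417730
B₀ = V₀ − E₀ = 384.3499 − 217.417730 = 166.932170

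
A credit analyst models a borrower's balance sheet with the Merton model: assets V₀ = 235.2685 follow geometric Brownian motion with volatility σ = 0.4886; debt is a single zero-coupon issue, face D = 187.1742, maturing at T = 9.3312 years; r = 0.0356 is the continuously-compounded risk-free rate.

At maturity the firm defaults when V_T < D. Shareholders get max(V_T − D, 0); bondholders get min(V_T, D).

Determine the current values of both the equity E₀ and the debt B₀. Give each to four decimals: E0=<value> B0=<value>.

d₁ = [ln(V₀/D) + (r + σ²/2)T] / (σ√T)
   = [ln(235.2685/187.1742) + (0.0356 + 0.5·0.4886²)·9.3312] / (0.4886·√9.3312)
   = [0.228688 + 1.446009] / 1.492527 = 1.122055
d₂ = d₁ − σ√T = 1.122055 − 1.492527 = -0.370472
N(d₁) = 0.869080,  N(d₂) = 0.355515,  e^(−rT) = 0.717350
E₀ = V₀·N(d₁) − D·e^(−rT)·N(d₂)
   = 235.2685·0.869080 − 187.1742·0.717350·0.355515 = 156.732382
B₀ = V₀ − E₀ = 235.2685 − 156.732382 = 78.536118

E0=156.7324 B0=78.5361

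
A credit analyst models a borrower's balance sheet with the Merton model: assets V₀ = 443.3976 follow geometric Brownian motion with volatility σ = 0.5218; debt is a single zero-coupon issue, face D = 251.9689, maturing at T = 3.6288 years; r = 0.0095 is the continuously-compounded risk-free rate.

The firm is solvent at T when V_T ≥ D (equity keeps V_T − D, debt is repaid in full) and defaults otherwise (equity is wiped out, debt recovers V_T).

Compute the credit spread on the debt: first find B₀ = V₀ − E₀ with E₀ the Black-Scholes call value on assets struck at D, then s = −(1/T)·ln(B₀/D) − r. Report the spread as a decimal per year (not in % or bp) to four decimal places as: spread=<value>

spread=0.0652

d₁ = [ln(V₀/D) + (r + σ²/2)T] / (σ√T)
   = [ln(443.3976/251.9689) + (0.0095 + 0.5·0.5218²)·3.6288] / (0.5218·√3.6288)
   = [0.565161 + 0.528490] / 0.993998 = 1.100255
d₂ = d₁ − σ√T = 1.100255 − 0.993998 = 0.106256
N(d₁) = 0.864389,  N(d₂) = 0.542311,  e^(−rT) = 0.966114
E₀ = V₀·N(d₁) − D·e^(−rT)·N(d₂)
   = 443.3976·0.864389 − 251.9689·0.966114·0.542311 = 251.253179
B₀ = V₀ − E₀ = 443.3976 − 251.253179 = 192.144421
spread = −(1/T)·ln(B₀/D) − r = −(1/3.6288)·ln(192.144421/251.9689) − 0.0095 = 0.06519643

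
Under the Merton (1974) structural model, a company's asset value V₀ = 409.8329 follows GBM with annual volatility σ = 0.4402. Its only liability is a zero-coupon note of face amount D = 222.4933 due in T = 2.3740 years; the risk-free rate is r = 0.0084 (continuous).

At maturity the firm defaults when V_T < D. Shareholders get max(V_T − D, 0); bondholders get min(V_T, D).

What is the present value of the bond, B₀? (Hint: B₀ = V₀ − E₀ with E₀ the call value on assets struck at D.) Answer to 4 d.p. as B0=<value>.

B0=199.5048

d₁ = [ln(V₀/D) + (r + σ²/2)T] / (σ√T)
   = [ln(409.8329/222.4933) + (0.0084 + 0.5·0.4402²)·2.3740] / (0.4402·√2.3740)
   = [0.610853 + 0.249954] / 0.678251 = 1.269156
d₂ = d₁ − σ√T = 1.269156 − 0.678251 = 0.590905
N(d₁) = 0.897807,  N(d₂) = 0.722708,  e^(−rT) = 0.980256
E₀ = V₀·N(d₁) − D·e^(−rT)·N(d₂)
   = 409.8329·0.897807 − 222.4933·0.980256·0.722708 = 210.328081
B₀ = V₀ − E₀ = 409.8329 − 210.328081 = 199.504819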